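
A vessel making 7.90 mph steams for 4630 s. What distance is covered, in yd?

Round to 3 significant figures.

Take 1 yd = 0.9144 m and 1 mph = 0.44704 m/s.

7.90 mph × 0.44704 → 3.53162 m/s
d = v × t = 3.53162 m/s × 4630 s = 16351.4 m
16351.4 m ÷ (0.9144 m/yd) = 17882.1 yd

1.79×10⁴ yd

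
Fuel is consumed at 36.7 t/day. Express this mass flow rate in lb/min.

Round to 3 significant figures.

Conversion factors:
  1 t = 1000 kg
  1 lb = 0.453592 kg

36.7 t/day × 1000 kg/t ÷ 86400 s/day = 0.424769 kg/s
0.424769 kg/s ÷ 0.453592 kg/lb × 60 s/min = 56.1874 lb/min

56.2 lb/min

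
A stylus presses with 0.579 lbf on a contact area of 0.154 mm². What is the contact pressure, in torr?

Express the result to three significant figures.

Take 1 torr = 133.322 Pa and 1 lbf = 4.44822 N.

1.25×10⁵ torr

0.579 lbf × 4.44822 = 2.57552 N
0.154 mm² × 10⁻⁶ = 1.54×10⁻⁷ m²
P = F / A = 2.57552 N / 1.54×10⁻⁷ m² = 1.67242×10⁷ Pa
1.67242×10⁷ Pa ÷ (133.322 Pa/torr) = 125442 torr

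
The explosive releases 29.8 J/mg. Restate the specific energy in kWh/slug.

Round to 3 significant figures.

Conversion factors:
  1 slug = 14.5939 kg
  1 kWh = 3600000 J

29.8 J/mg ÷ 10⁻⁶ kg/mg = 2.98×10⁷ J/kg
2.98×10⁷ J/kg ÷ 3600000 J/kWh × 14.5939 kg/slug = 120.805 kWh/slug

121 kWh/slug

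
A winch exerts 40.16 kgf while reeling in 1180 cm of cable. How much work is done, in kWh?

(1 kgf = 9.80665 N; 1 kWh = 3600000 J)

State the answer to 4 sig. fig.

40.16 kgf × 9.80665 → 393.835 N
1180 cm × 0.01 → 11.8 m
W = F × d = 393.835 N × 11.8 m = 4647.25 J
4647.25 J ÷ (3600000 J/kWh) = 0.0012909 kWh

0.001291 kWh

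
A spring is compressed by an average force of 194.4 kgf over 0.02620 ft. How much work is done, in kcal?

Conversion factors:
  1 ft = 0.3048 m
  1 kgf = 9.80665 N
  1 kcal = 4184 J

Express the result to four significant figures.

0.003639 kcal

194.4 kgf × 9.80665 = 1906.41 N
0.02620 ft × 0.3048 = 0.00798576 m
W = F × d = 1906.41 N × 0.00798576 m = 15.2241 J
15.2241 J ÷ (4184 J/kcal) = 0.00363865 kcal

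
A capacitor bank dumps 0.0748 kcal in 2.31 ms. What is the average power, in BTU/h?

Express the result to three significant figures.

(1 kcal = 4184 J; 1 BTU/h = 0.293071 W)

4.62×10⁵ BTU/h

0.0748 kcal × 4184 → 312.963 J
2.31 ms × 0.001 → 0.00231 s
P = E / t = 312.963 J / 0.00231 s = 135482 W
135482 W ÷ (0.293071 W/BTU/h) = 462284 BTU/h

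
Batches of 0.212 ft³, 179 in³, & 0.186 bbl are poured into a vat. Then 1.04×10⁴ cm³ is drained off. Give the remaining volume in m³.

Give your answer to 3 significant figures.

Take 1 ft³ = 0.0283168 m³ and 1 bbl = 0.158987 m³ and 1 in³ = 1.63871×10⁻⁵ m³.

0.0281 m³

0.212 ft³ × 0.0283168 = 0.00600316 m³
179 in³ × 1.63871×10⁻⁵ = 0.00293329 m³
0.186 bbl × 0.158987 = 0.0295716 m³
1.04×10⁴ cm³ × 10⁻⁶ = 0.0104 m³
Sum: 0.00600316 + 0.00293329 + 0.0295716 − 0.0104 = 0.028108 m³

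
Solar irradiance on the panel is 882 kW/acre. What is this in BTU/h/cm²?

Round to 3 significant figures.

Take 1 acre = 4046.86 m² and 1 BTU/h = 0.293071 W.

882 kW/acre × 1000 W/kW ÷ 4046.86 m²/acre = 217.947 W/m²
217.947 W/m² ÷ 0.293071 W/BTU/h × 0.0001 m²/cm² = 0.0743666 BTU/h/cm²

0.0744 BTU/h/cm²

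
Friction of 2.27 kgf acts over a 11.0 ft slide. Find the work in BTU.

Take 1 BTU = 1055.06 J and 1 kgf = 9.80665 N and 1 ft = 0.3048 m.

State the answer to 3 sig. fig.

2.27 kgf × 9.80665 → 22.2611 N
11.0 ft × 0.3048 → 3.3528 m
W = F × d = 22.2611 N × 3.3528 m = 74.637 J
74.637 J ÷ (1055.06 J/BTU) = 0.0707419 BTU

0.0707 BTU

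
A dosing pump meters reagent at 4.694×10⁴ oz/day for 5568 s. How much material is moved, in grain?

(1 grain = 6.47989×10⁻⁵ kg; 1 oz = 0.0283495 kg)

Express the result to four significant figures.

1.323×10⁶ grain

4.694×10⁴ oz/day → 0.0154019 kg/s
m = ṁ × t = 0.0154019 × 5568 = 85.7578 kg
In grain: 85.7578 / 6.47989×10⁻⁵ = 1.32345×10⁶ grain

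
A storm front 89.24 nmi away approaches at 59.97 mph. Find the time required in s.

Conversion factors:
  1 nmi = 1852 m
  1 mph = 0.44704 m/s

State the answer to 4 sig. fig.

6165 s

89.24 nmi × 1852 = 165272 m
59.97 mph × 0.44704 = 26.809 m/s
t = d / v = 165272 m / 26.809 m/s = 6164.8 s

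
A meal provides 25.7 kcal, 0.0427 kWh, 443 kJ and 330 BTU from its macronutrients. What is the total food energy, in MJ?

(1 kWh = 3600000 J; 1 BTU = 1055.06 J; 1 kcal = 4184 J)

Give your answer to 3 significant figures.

25.7 kcal × 4184 = 107529 J
0.0427 kWh × 3600000 = 153720 J
443 kJ × 1000 = 443000 J
330 BTU × 1055.06 = 348170 J
Total: 107529 + 153720 + 443000 + 348170 = 1.05242×10⁶ J
In MJ: 1.05242×10⁶ / 1000000 = 1.05242 MJ

1.05 MJ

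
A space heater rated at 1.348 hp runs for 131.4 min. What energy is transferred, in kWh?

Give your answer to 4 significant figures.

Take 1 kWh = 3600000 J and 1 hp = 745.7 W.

2.201 kWh

1.348 hp × 745.7 → 1005.2 W
131.4 min × 60 → 7884 s
E = P × t = 1005.2 W × 7884 s = 7.925×10⁶ J
7.925×10⁶ J ÷ (3600000 J/kWh) = 2.20139 kWh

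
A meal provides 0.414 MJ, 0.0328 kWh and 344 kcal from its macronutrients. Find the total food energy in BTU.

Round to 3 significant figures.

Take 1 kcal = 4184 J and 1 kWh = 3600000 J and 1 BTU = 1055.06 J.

1870 BTU

0.414 MJ × 1000000 = 414000 J
0.0328 kWh × 3600000 = 118080 J
344 kcal × 4184 = 1.4393×10⁶ J
Total: 414000 + 118080 + 1.4393×10⁶ = 1.97138×10⁶ J
In BTU: 1.97138×10⁶ / 1055.06 = 1868.5 BTU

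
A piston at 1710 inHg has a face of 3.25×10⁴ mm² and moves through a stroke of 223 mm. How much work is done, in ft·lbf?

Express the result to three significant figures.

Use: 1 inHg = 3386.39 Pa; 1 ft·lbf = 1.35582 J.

3.10×10⁴ ft·lbf

1710 inHg → 5.79073×10⁶ Pa
3.25×10⁴ mm² → 0.0325 m²
F = P × A = 5.79073×10⁶ × 0.0325 = 188199 N
223 mm → 0.223 m
W = F × d = 188199 × 0.223 = 41968.4 J
In ft·lbf: 41968.4 / 1.35582 = 30954.3 ft·lbf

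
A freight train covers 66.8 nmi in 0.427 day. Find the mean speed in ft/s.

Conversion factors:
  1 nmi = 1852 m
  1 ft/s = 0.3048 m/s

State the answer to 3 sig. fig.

11.0 ft/s

66.8 nmi × 1852 = 123714 m
0.427 day × 86400 = 36892.8 s
v = d / t = 123714 m / 36892.8 s = 3.35334 m/s
3.35334 m/s ÷ (0.3048 m/s/ft/s) = 11.0018 ft/s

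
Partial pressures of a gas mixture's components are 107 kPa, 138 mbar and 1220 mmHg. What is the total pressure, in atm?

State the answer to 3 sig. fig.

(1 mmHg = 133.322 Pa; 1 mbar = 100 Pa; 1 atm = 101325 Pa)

2.80 atm

107 kPa × 1000 = 107000 Pa
138 mbar × 100 = 13800 Pa
1220 mmHg × 133.322 = 162653 Pa
Sum: 107000 + 13800 + 162653 = 283453 Pa
In atm: 283453 / 101325 = 2.79746 atm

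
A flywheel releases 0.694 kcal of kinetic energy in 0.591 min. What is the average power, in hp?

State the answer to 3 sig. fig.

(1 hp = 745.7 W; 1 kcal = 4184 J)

0.110 hp

0.694 kcal × 4184 → 2903.7 J
0.591 min × 60 → 35.46 s
P = E / t = 2903.7 J / 35.46 s = 81.8866 W
81.8866 W ÷ (745.7 W/hp) = 0.109812 hp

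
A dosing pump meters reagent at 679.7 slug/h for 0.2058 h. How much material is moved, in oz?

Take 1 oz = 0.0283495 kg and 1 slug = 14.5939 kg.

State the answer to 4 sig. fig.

679.7 slug/h → 2.75541 kg/s
0.2058 h → 740.88 s
m = ṁ × t = 2.75541 × 740.88 = 2041.43 kg
In oz: 2041.43 / 0.0283495 = 72009.4 oz

7.201×10⁴ oz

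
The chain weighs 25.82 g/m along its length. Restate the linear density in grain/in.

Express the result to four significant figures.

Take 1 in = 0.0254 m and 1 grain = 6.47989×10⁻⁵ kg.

25.82 g/m × 0.001 kg/g = 0.02582 kg/m
0.02582 kg/m ÷ 6.47989×10⁻⁵ kg/grain × 0.0254 m/in = 10.121 grain/in

10.12 grain/in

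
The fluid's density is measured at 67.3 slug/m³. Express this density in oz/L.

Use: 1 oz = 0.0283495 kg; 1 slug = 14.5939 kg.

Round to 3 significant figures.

67.3 slug/m³ × 14.5939 kg/slug = 982.169 kg/m³
982.169 kg/m³ ÷ 0.0283495 kg/oz × 0.001 m³/L = 34.645 oz/L

34.6 oz/L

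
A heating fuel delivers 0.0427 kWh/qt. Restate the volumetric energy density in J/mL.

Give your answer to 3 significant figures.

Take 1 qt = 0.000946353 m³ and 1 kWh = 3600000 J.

0.0427 kWh/qt × 3600000 J/kWh ÷ 0.000946353 m³/qt = 1.62434×10⁸ J/m³
1.62434×10⁸ J/m³ × 10⁻⁶ m³/mL = 162.434 J/mL

162 J/mL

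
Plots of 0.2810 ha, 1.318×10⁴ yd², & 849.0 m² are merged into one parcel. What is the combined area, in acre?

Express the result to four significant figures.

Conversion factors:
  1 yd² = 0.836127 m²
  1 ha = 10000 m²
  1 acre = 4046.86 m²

0.2810 ha × 10000 = 2810 m²
1.318×10⁴ yd² × 0.836127 = 11020.2 m²
849.0 m² (already m²)
Total: 2810 + 11020.2 + 849 = 14679.2 m²
In acre: 14679.2 / 4046.86 = 3.62731 acre

3.627 acre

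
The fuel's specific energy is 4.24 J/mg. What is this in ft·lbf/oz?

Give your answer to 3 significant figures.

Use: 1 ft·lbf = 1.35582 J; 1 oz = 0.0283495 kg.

8.87×10⁴ ft·lbf/oz

4.24 J/mg ÷ 10⁻⁶ kg/mg = 4.24×10⁶ J/kg
4.24×10⁶ J/kg ÷ 1.35582 J/ft·lbf × 0.0283495 kg/oz = 88656.2 ft·lbf/oz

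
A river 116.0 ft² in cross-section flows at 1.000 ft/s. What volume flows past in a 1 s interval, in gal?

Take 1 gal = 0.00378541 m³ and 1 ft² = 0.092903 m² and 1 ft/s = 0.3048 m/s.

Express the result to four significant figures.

867.7 gal

1.000 ft/s × 0.3048 → 0.3048 m/s
116.0 ft² × 0.092903 → 10.7767 m²
V = v × A × t = 0.3048 m/s × 10.7767 m² × 1 s = 3.28474 m³
3.28474 m³ ÷ (0.00378541 m³/gal) = 867.737 gal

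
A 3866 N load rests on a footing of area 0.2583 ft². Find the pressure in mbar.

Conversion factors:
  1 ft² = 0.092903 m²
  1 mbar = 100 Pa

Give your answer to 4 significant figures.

0.2583 ft² × 0.092903 → 0.0239968 m²
P = F / A = 3866 N / 0.0239968 m² = 161105 Pa
161105 Pa ÷ (100 Pa/mbar) = 1611.05 mbar

1611 mbar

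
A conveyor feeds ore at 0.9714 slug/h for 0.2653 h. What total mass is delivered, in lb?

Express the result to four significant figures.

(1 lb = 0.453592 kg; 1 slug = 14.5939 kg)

8.292 lb

0.9714 slug/h → 0.00393792 kg/s
0.2653 h → 955.08 s
m = ṁ × t = 0.00393792 × 955.08 = 3.76103 kg
In lb: 3.76103 / 0.453592 = 8.29166 lb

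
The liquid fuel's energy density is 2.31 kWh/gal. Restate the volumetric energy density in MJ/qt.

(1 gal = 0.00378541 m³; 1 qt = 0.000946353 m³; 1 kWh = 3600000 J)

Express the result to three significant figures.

2.31 kWh/gal × 3600000 J/kWh ÷ 0.00378541 m³/gal = 2.19686×10⁹ J/m³
2.19686×10⁹ J/m³ ÷ 1000000 J/MJ × 0.000946353 m³/qt = 2.07901 MJ/qt

2.08 MJ/qt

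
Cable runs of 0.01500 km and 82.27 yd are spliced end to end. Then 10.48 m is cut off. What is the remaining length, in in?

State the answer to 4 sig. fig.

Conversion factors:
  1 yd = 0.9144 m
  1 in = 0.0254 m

0.01500 km × 1000 → 15 m
82.27 yd × 0.9144 → 75.2277 m
10.48 m (already m)
Result: 15 + 75.2277 − 10.48 = 79.7477 m
In in: 79.7477 / 0.0254 = 3139.67 in

3140 in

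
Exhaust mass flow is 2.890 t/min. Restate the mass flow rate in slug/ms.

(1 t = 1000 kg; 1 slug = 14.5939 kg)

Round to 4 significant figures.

2.890 t/min × 1000 kg/t ÷ 60 s/min = 48.1667 kg/s
48.1667 kg/s ÷ 14.5939 kg/slug × 0.001 s/ms = 0.00330047 slug/ms

0.003300 slug/ms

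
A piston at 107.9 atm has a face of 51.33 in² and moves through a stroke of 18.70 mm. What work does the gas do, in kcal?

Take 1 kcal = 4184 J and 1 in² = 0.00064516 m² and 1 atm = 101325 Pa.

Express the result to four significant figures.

107.9 atm → 1.0933×10⁷ Pa
51.33 in² → 0.0331161 m²
F = P × A = 1.0933×10⁷ × 0.0331161 = 362058 N
18.70 mm → 0.0187 m
W = F × d = 362058 × 0.0187 = 6770.48 J
In kcal: 6770.48 / 4184 = 1.61818 kcal

1.618 kcal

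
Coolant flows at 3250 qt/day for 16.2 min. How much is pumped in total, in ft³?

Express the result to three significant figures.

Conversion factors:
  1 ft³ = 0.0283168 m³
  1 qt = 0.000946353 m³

3250 qt/day → 3.55978×10⁻⁵ m³/s
16.2 min → 972 s
V = Q × t = 3.55978×10⁻⁵ × 972 = 0.0346011 m³
In ft³: 0.0346011 / 0.0283168 = 1.22193 ft³

1.22 ft³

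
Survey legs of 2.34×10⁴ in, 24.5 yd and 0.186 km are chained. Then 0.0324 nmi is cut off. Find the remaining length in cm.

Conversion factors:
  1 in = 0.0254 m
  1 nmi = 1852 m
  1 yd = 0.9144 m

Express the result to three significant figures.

2.34×10⁴ in × 0.0254 = 594.36 m
24.5 yd × 0.9144 = 22.4028 m
0.186 km × 1000 = 186 m
0.0324 nmi × 1852 = 60.0048 m
Result: 594.36 + 22.4028 + 186 − 60.0048 = 742.758 m
In cm: 742.758 / 0.01 = 74275.8 cm

7.43×10⁴ cm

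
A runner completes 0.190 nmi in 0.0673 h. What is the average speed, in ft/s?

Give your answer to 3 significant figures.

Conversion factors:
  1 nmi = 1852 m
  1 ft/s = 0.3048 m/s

4.76 ft/s

0.190 nmi × 1852 → 351.88 m
0.0673 h × 3600 → 242.28 s
v = d / t = 351.88 m / 242.28 s = 1.45237 m/s
1.45237 m/s ÷ (0.3048 m/s/ft/s) = 4.76499 ft/s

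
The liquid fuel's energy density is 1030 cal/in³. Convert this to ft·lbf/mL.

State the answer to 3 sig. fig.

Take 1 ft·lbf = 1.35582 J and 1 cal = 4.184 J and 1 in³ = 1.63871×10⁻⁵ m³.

1030 cal/in³ × 4.184 J/cal ÷ 1.63871×10⁻⁵ m³/in³ = 2.62982×10⁸ J/m³
2.62982×10⁸ J/m³ ÷ 1.35582 J/ft·lbf × 10⁻⁶ m³/mL = 193.965 ft·lbf/mL

194 ft·lbf/mL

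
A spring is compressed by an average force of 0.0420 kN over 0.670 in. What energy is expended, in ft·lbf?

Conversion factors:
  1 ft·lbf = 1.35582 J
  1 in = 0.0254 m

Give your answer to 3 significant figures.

0.0420 kN × 1000 → 42 N
0.670 in × 0.0254 → 0.017018 m
W = F × d = 42 N × 0.017018 m = 0.714756 J
0.714756 J ÷ (1.35582 J/ft·lbf) = 0.527176 ft·lbf

0.527 ft·lbf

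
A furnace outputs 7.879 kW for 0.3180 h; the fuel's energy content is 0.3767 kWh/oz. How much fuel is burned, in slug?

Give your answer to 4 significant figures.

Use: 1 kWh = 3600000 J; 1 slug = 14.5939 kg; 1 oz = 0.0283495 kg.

7.879 kW → 7879 W
0.3180 h → 1144.8 s
E = P × t = 7879 × 1144.8 = 9.01988×10⁶ J
0.3767 kWh/oz → 4.78358×10⁷ J/kg
m = E / e_s = 9.01988×10⁶ / 4.78358×10⁷ = 0.188559 kg
In slug: 0.188559 / 14.5939 = 0.0129204 slug

0.01292 slug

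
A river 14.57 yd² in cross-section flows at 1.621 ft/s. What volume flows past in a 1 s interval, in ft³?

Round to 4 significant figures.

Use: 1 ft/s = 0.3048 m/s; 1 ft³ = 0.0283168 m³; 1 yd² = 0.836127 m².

1.621 ft/s × 0.3048 = 0.494081 m/s
14.57 yd² × 0.836127 = 12.1824 m²
V = v × A × t = 0.494081 m/s × 12.1824 m² × 1 s = 6.01909 m³
6.01909 m³ ÷ (0.0283168 m³/ft³) = 212.563 ft³

212.6 ft³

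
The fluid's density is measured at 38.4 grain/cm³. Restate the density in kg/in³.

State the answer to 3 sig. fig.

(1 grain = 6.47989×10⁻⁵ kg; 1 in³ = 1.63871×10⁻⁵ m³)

38.4 grain/cm³ × 6.47989×10⁻⁵ kg/grain ÷ 10⁻⁶ m³/cm³ = 2488.28 kg/m³
2488.28 kg/m³ × 1.63871×10⁻⁵ m³/in³ = 0.0407757 kg/in³

0.0408 kg/in³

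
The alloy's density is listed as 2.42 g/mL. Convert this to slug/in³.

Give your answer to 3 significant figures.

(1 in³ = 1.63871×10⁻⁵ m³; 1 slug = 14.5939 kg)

0.00272 slug/in³

2.42 g/mL × 0.001 kg/g ÷ 10⁻⁶ m³/mL = 2420 kg/m³
2420 kg/m³ ÷ 14.5939 kg/slug × 1.63871×10⁻⁵ m³/in³ = 0.00271735 slug/in³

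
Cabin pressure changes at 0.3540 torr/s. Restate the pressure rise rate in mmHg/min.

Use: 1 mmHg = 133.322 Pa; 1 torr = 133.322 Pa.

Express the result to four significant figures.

0.3540 torr/s × 133.322 Pa/torr = 47.196 Pa/s
47.196 Pa/s ÷ 133.322 Pa/mmHg × 60 s/min = 21.24 mmHg/min

21.24 mmHg/min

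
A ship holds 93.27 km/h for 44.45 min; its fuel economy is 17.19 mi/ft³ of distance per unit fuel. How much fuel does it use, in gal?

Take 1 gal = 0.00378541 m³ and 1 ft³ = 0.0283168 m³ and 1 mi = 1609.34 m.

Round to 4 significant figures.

93.27 km/h → 25.9083 m/s
44.45 min → 2667 s
d = v × t = 25.9083 × 2667 = 69097.4 m
17.19 mi/ft³ → 976966 m/m³
V = d / (distance per unit fuel) = 69097.4 / 976966 = 0.0707265 m³
In gal: 0.0707265 / 0.00378541 = 18.684 gal

18.68 gal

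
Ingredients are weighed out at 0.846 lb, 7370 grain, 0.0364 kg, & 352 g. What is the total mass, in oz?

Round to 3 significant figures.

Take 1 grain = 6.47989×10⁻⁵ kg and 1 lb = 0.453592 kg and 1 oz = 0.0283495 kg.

44.1 oz

0.846 lb × 0.453592 = 0.383739 kg
7370 grain × 6.47989×10⁻⁵ = 0.477568 kg
0.0364 kg (already kg)
352 g × 0.001 = 0.352 kg
Sum: 0.383739 + 0.477568 + 0.0364 + 0.352 = 1.24971 kg
In oz: 1.24971 / 0.0283495 = 44.0823 oz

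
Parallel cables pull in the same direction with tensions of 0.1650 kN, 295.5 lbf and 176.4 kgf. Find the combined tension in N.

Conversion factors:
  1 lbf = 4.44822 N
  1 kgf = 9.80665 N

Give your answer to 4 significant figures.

3209 N

0.1650 kN × 1000 → 165 N
295.5 lbf × 4.44822 → 1314.45 N
176.4 kgf × 9.80665 → 1729.89 N
Combined: 165 + 1314.45 + 1729.89 = 3209.34 N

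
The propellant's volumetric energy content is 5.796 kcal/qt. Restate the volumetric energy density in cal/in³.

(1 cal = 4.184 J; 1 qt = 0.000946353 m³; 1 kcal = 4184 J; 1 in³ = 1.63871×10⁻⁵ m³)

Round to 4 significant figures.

100.4 cal/in³

5.796 kcal/qt × 4184 J/kcal ÷ 0.000946353 m³/qt = 2.56252×10⁷ J/m³
2.56252×10⁷ J/m³ ÷ 4.184 J/cal × 1.63871×10⁻⁵ m³/in³ = 100.364 cal/in³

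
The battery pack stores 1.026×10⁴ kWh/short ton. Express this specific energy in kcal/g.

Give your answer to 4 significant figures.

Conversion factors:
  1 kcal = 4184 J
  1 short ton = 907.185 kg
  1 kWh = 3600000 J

1.026×10⁴ kWh/short ton × 3600000 J/kWh ÷ 907.185 kg/short ton = 4.0715×10⁷ J/kg
4.0715×10⁷ J/kg ÷ 4184 J/kcal × 0.001 kg/g = 9.73112 kcal/g

9.731 kcal/g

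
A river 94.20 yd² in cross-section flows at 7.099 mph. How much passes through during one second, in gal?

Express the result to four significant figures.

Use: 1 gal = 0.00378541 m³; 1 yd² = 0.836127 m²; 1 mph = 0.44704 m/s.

7.099 mph × 0.44704 = 3.17354 m/s
94.20 yd² × 0.836127 = 78.7632 m²
V = v × A × t = 3.17354 m/s × 78.7632 m² × 1 s = 249.958 m³
249.958 m³ ÷ (0.00378541 m³/gal) = 66031.9 gal

6.603×10⁴ gal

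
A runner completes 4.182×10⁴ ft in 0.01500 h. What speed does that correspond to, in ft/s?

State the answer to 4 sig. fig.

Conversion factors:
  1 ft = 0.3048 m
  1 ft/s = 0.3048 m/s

4.182×10⁴ ft × 0.3048 → 12746.7 m
0.01500 h × 3600 → 54 s
v = d / t = 12746.7 m / 54 s = 236.05 m/s
236.05 m/s ÷ (0.3048 m/s/ft/s) = 774.442 ft/s

774.4 ft/s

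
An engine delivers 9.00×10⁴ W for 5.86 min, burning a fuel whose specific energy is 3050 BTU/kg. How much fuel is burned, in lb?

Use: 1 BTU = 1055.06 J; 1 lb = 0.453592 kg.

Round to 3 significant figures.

21.7 lb

5.86 min → 351.6 s
E = P × t = 90000 × 351.6 = 3.1644×10⁷ J
3050 BTU/kg → 3.21793×10⁶ J/kg
m = E / e_s = 3.1644×10⁷ / 3.21793×10⁶ = 9.83365 kg
In lb: 9.83365 / 0.453592 = 21.6795 lb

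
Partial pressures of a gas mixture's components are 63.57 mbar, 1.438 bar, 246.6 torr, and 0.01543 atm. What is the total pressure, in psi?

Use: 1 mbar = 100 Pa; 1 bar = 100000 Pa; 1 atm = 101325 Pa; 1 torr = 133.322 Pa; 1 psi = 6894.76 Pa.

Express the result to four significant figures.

26.77 psi

63.57 mbar × 100 = 6357 Pa
1.438 bar × 100000 = 143800 Pa
246.6 torr × 133.322 = 32877.2 Pa
0.01543 atm × 101325 = 1563.44 Pa
Sum: 6357 + 143800 + 32877.2 + 1563.44 = 184598 Pa
In psi: 184598 / 6894.76 = 26.7737 psi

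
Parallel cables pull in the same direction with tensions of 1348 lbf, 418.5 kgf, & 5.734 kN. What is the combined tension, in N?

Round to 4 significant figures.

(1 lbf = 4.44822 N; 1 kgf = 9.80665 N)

1.583×10⁴ N

1348 lbf × 4.44822 = 5996.2 N
418.5 kgf × 9.80665 = 4104.08 N
5.734 kN × 1000 = 5734 N
Combined: 5996.2 + 4104.08 + 5734 = 15834.3 N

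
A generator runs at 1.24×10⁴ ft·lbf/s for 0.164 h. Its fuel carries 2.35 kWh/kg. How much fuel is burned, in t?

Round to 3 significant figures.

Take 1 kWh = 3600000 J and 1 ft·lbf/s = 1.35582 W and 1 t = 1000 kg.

0.00117 t

1.24×10⁴ ft·lbf/s → 16812.2 W
0.164 h → 590.4 s
E = P × t = 16812.2 × 590.4 = 9.92592×10⁶ J
2.35 kWh/kg → 8.46×10⁶ J/kg
m = E / e_s = 9.92592×10⁶ / 8.46×10⁶ = 1.17328 kg
In t: 1.17328 / 1000 = 0.00117328 t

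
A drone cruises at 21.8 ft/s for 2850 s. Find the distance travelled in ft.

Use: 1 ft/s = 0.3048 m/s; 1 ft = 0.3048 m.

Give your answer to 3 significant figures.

6.21×10⁴ ft

21.8 ft/s × 0.3048 = 6.64464 m/s
d = v × t = 6.64464 m/s × 2850 s = 18937.2 m
18937.2 m ÷ (0.3048 m/ft) = 62129.9 ft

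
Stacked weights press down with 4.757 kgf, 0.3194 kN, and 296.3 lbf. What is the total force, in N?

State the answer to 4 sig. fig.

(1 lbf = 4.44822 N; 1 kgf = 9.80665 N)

1684 N

4.757 kgf × 9.80665 = 46.6502 N
0.3194 kN × 1000 = 319.4 N
296.3 lbf × 4.44822 = 1318.01 N
Combined: 46.6502 + 319.4 + 1318.01 = 1684.06 N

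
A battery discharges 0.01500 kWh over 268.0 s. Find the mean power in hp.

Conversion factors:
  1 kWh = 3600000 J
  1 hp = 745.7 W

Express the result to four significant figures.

0.01500 kWh × 3600000 = 54000 J
P = E / t = 54000 J / 268 s = 201.493 W
201.493 W ÷ (745.7 W/hp) = 0.270207 hp

0.2702 hp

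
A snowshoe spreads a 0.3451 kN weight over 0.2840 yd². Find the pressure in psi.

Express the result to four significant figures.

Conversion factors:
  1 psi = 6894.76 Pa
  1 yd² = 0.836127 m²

0.3451 kN × 1000 = 345.1 N
0.2840 yd² × 0.836127 = 0.23746 m²
P = F / A = 345.1 N / 0.23746 m² = 1453.3 Pa
1453.3 Pa ÷ (6894.76 Pa/psi) = 0.210783 psi

0.2108 psi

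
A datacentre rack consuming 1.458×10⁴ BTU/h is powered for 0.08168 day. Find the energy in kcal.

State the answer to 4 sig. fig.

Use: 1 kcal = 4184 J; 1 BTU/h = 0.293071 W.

1.458×10⁴ BTU/h × 0.293071 → 4272.98 W
0.08168 day × 86400 → 7057.15 s
E = P × t = 4272.98 W × 7057.15 s = 3.01551×10⁷ J
3.01551×10⁷ J ÷ (4184 J/kcal) = 7207.24 kcal

7207 kcal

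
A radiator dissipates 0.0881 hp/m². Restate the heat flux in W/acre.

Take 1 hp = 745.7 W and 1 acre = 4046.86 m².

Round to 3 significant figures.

0.0881 hp/m² × 745.7 W/hp = 65.6962 W/m²
65.6962 W/m² × 4046.86 m²/acre = 265863 W/acre

2.66×10⁵ W/acre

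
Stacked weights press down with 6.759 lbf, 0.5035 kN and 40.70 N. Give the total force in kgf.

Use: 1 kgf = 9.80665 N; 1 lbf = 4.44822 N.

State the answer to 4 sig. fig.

6.759 lbf × 4.44822 → 30.0655 N
0.5035 kN × 1000 → 503.5 N
40.70 N (already N)
Combined: 30.0655 + 503.5 + 40.7 = 574.266 N
In kgf: 574.266 / 9.80665 = 58.5588 kgf

58.56 kgf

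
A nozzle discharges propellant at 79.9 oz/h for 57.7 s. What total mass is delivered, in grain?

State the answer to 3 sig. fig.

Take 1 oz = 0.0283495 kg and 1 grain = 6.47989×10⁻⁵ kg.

79.9 oz/h → 6.29201×10⁻⁴ kg/s
m = ṁ × t = 6.29201×10⁻⁴ × 57.7 = 0.0363049 kg
In grain: 0.0363049 / 6.47989×10⁻⁵ = 560.27 grain

560 grain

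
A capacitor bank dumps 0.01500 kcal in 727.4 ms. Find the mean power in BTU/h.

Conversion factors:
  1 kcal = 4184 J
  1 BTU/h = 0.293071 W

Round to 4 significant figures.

0.01500 kcal × 4184 → 62.76 J
727.4 ms × 0.001 → 0.7274 s
P = E / t = 62.76 J / 0.7274 s = 86.2799 W
86.2799 W ÷ (0.293071 W/BTU/h) = 294.399 BTU/h

294.4 BTU/h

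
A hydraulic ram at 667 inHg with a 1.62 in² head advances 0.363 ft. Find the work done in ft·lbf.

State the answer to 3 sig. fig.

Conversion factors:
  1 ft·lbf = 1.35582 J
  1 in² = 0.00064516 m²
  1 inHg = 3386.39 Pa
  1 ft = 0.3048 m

667 inHg → 2.25872×10⁶ Pa
1.62 in² → 0.00104516 m²
F = P × A = 2.25872×10⁶ × 0.00104516 = 2360.72 N
0.363 ft → 0.110642 m
W = F × d = 2360.72 × 0.110642 = 261.195 J
In ft·lbf: 261.195 / 1.35582 = 192.647 ft·lbf

193 ft·lbf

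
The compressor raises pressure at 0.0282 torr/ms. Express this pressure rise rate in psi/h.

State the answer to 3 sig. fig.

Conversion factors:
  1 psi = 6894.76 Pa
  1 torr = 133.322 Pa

0.0282 torr/ms × 133.322 Pa/torr ÷ 0.001 s/ms = 3759.68 Pa/s
3759.68 Pa/s ÷ 6894.76 Pa/psi × 3600 s/h = 1963.06 psi/h

1960 psi/h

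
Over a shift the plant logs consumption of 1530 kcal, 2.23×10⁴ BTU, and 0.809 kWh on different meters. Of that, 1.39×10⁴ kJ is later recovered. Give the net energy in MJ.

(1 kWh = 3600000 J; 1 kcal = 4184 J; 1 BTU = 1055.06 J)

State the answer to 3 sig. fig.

18.9 MJ

1530 kcal × 4184 = 6.40152×10⁶ J
2.23×10⁴ BTU × 1055.06 = 2.35278×10⁷ J
0.809 kWh × 3600000 = 2.9124×10⁶ J
1.39×10⁴ kJ × 1000 = 1.39×10⁷ J
Net: 6.40152×10⁶ + 2.35278×10⁷ + 2.9124×10⁶ − 1.39×10⁷ = 1.89417×10⁷ J
In MJ: 1.89417×10⁷ / 1000000 = 18.9417 MJ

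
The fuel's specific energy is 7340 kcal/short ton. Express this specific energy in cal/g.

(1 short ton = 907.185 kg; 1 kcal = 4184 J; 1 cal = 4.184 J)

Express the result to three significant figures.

7340 kcal/short ton × 4184 J/kcal ÷ 907.185 kg/short ton = 33852.6 J/kg
33852.6 J/kg ÷ 4.184 J/cal × 0.001 kg/g = 8.09097 cal/g

8.09 cal/g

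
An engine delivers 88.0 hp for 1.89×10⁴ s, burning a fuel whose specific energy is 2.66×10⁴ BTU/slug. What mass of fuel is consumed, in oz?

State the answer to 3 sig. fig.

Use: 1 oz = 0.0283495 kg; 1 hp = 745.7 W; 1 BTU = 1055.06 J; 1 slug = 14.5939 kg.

2.27×10⁴ oz

88.0 hp → 65621.6 W
E = P × t = 65621.6 × 18900 = 1.24025×10⁹ J
2.66×10⁴ BTU/slug → 1.92304×10⁶ J/kg
m = E / e_s = 1.24025×10⁹ / 1.92304×10⁶ = 644.942 kg
In oz: 644.942 / 0.0283495 = 22749.7 oz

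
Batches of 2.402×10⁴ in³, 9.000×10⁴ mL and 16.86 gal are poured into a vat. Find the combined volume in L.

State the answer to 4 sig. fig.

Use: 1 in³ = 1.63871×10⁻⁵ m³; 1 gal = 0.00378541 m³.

547.4 L

2.402×10⁴ in³ × 1.63871×10⁻⁵ = 0.393618 m³
9.000×10⁴ mL × 10⁻⁶ = 0.09 m³
16.86 gal × 0.00378541 = 0.063822 m³
Total: 0.393618 + 0.09 + 0.063822 = 0.54744 m³
In L: 0.54744 / 0.001 = 547.44 L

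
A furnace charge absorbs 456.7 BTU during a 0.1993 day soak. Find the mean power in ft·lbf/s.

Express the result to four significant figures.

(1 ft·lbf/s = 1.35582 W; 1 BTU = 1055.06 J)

456.7 BTU × 1055.06 = 481846 J
0.1993 day × 86400 = 17219.5 s
P = E / t = 481846 J / 17219.5 s = 27.9826 W
27.9826 W ÷ (1.35582 W/ft·lbf/s) = 20.6389 ft·lbf/s

20.64 ft·lbf/s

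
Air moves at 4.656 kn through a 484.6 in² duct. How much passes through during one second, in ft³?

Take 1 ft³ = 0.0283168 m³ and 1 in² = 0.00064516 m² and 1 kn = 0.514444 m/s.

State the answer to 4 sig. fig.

26.45 ft³

4.656 kn × 0.514444 → 2.39525 m/s
484.6 in² × 0.00064516 → 0.312645 m²
V = v × A × t = 2.39525 m/s × 0.312645 m² × 1 s = 0.748863 m³
0.748863 m³ ÷ (0.0283168 m³/ft³) = 26.4459 ft³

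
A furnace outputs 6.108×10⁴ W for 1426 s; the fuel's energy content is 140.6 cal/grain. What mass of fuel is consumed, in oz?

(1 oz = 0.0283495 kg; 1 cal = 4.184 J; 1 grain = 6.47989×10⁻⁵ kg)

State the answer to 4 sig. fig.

338.4 oz

E = P × t = 61080 × 1426 = 8.71001×10⁷ J
140.6 cal/grain → 9.0784×10⁶ J/kg
m = E / e_s = 8.71001×10⁷ / 9.0784×10⁶ = 9.59421 kg
In oz: 9.59421 / 0.0283495 = 338.426 oz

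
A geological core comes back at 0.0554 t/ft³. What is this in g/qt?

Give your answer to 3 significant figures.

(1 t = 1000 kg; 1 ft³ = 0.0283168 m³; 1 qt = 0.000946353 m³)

1850 g/qt

0.0554 t/ft³ × 1000 kg/t ÷ 0.0283168 m³/ft³ = 1956.44 kg/m³
1956.44 kg/m³ ÷ 0.001 kg/g × 0.000946353 m³/qt = 1851.48 g/qt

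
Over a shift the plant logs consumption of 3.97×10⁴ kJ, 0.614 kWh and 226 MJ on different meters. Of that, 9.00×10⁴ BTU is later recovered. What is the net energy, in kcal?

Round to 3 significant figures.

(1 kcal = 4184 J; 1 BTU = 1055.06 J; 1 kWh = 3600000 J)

3.97×10⁴ kJ × 1000 → 3.97×10⁷ J
0.614 kWh × 3600000 → 2.2104×10⁶ J
226 MJ × 1000000 → 2.26×10⁸ J
9.00×10⁴ BTU × 1055.06 → 9.49554×10⁷ J
Net: 3.97×10⁷ + 2.2104×10⁶ + 2.26×10⁸ − 9.49554×10⁷ = 1.72955×10⁸ J
In kcal: 1.72955×10⁸ / 4184 = 41337.2 kcal

4.13×10⁴ kcal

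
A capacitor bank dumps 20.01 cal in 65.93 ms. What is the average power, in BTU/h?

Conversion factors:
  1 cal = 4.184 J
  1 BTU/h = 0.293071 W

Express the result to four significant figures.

20.01 cal × 4.184 → 83.7218 J
65.93 ms × 0.001 → 0.06593 s
P = E / t = 83.7218 J / 0.06593 s = 1269.86 W
1269.86 W ÷ (0.293071 W/BTU/h) = 4332.94 BTU/h

4333 BTU/h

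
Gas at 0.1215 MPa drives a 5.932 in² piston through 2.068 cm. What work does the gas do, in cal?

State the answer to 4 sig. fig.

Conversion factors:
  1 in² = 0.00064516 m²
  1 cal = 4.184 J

0.1215 MPa → 121500 Pa
5.932 in² → 0.00382709 m²
F = P × A = 121500 × 0.00382709 = 464.991 N
2.068 cm → 0.02068 m
W = F × d = 464.991 × 0.02068 = 9.61601 J
In cal: 9.61601 / 4.184 = 2.29828 cal

2.298 cal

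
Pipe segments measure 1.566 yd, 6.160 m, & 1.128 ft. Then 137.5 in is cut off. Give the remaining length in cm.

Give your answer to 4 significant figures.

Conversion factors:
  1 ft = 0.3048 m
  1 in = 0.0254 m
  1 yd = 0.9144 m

1.566 yd × 0.9144 = 1.43195 m
6.160 m (already m)
1.128 ft × 0.3048 = 0.343814 m
137.5 in × 0.0254 = 3.4925 m
Net: 1.43195 + 6.16 + 0.343814 − 3.4925 = 4.44326 m
In cm: 4.44326 / 0.01 = 444.326 cm

444.3 cm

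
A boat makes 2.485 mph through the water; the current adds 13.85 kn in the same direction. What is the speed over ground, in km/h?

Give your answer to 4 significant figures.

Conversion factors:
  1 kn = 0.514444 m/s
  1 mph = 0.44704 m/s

29.65 km/h

2.485 mph × 0.44704 = 1.11089 m/s
13.85 kn × 0.514444 = 7.12505 m/s
Combined: 1.11089 + 7.12505 = 8.23594 m/s
In km/h: 8.23594 / (1/3.6) = 29.6494 km/h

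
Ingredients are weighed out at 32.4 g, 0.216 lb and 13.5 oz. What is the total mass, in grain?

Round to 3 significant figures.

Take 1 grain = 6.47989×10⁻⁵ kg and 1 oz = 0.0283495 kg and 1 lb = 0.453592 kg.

32.4 g × 0.001 → 0.0324 kg
0.216 lb × 0.453592 → 0.0979759 kg
13.5 oz × 0.0283495 → 0.382718 kg
Combined: 0.0324 + 0.0979759 + 0.382718 = 0.513094 kg
In grain: 0.513094 / 6.47989×10⁻⁵ = 7918.25 grain

7920 grain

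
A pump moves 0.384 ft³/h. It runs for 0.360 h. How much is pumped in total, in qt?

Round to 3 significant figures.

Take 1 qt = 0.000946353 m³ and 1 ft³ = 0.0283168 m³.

4.14 qt

0.384 ft³/h → 3.02046×10⁻⁶ m³/s
0.360 h → 1296 s
V = Q × t = 3.02046×10⁻⁶ × 1296 = 0.00391452 m³
In qt: 0.00391452 / 0.000946353 = 4.13643 qt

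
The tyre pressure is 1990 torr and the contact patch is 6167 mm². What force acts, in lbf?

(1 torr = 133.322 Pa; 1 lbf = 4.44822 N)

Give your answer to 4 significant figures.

367.8 lbf

1990 torr × 133.322 → 265311 Pa
6167 mm² × 10⁻⁶ → 0.006167 m²
F = P × A = 265311 Pa × 0.006167 m² = 1636.17 N
1636.17 N ÷ (4.44822 N/lbf) = 367.826 lbf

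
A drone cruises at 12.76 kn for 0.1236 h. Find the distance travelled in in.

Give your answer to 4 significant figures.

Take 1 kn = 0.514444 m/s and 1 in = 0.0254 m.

12.76 kn × 0.514444 = 6.56431 m/s
0.1236 h × 3600 = 444.96 s
d = v × t = 6.56431 m/s × 444.96 s = 2920.86 m
2920.86 m ÷ (0.0254 m/in) = 114994 in

1.150×10⁵ in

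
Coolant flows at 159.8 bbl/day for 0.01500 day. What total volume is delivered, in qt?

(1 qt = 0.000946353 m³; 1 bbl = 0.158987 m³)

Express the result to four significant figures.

159.8 bbl/day → 2.94052×10⁻⁴ m³/s
0.01500 day → 1296 s
V = Q × t = 2.94052×10⁻⁴ × 1296 = 0.381091 m³
In qt: 0.381091 / 0.000946353 = 402.694 qt

402.7 qt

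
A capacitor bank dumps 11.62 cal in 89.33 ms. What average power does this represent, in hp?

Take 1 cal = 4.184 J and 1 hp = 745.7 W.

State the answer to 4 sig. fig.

11.62 cal × 4.184 = 48.6181 J
89.33 ms × 0.001 = 0.08933 s
P = E / t = 48.6181 J / 0.08933 s = 544.253 W
544.253 W ÷ (745.7 W/hp) = 0.729855 hp

0.7299 hp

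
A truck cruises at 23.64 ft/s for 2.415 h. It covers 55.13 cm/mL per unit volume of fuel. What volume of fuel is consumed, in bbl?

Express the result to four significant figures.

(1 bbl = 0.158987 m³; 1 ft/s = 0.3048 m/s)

0.7147 bbl

23.64 ft/s → 7.20547 m/s
2.415 h → 8694 s
d = v × t = 7.20547 × 8694 = 62644.4 m
55.13 cm/mL → 551300 m/m³
V = d / (distance per unit fuel) = 62644.4 / 551300 = 0.11363 m³
In bbl: 0.11363 / 0.158987 = 0.714713 bbl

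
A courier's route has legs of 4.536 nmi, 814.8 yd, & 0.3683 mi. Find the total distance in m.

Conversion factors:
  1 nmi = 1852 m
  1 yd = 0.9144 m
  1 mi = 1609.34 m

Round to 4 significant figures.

4.536 nmi × 1852 = 8400.67 m
814.8 yd × 0.9144 = 745.053 m
0.3683 mi × 1609.34 = 592.72 m
Sum: 8400.67 + 745.053 + 592.72 = 9738.44 m

9738 m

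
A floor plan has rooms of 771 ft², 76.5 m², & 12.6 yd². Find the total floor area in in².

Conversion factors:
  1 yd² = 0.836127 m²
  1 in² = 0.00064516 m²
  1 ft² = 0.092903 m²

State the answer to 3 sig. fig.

2.46×10⁵ in²

771 ft² × 0.092903 = 71.6282 m²
76.5 m² (already m²)
12.6 yd² × 0.836127 = 10.5352 m²
Combined: 71.6282 + 76.5 + 10.5352 = 158.663 m²
In in²: 158.663 / 0.00064516 = 245928 in²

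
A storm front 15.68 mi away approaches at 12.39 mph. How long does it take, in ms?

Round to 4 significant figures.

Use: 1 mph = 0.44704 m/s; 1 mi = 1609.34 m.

15.68 mi × 1609.34 → 25234.5 m
12.39 mph × 0.44704 → 5.53883 m/s
t = d / v = 25234.5 m / 5.53883 m/s = 4555.93 s
4555.93 s ÷ (0.001 s/ms) = 4.55593×10⁶ ms

4.556×10⁶ ms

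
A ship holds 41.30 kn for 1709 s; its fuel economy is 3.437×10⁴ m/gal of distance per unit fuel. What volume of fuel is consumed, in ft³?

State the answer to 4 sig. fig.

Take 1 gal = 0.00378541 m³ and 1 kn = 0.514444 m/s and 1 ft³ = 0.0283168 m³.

0.1412 ft³

41.30 kn → 21.2465 m/s
d = v × t = 21.2465 × 1709 = 36310.3 m
3.437×10⁴ m/gal → 9.0796×10⁶ m/m³
V = d / (distance per unit fuel) = 36310.3 / 9.0796×10⁶ = 0.00399911 m³
In ft³: 0.00399911 / 0.0283168 = 0.141227 ft³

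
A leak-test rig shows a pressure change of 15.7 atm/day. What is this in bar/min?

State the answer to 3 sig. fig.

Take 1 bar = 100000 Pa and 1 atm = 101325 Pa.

0.0110 bar/min

15.7 atm/day × 101325 Pa/atm ÷ 86400 s/day = 18.4121 Pa/s
18.4121 Pa/s ÷ 100000 Pa/bar × 60 s/min = 0.0110473 bar/min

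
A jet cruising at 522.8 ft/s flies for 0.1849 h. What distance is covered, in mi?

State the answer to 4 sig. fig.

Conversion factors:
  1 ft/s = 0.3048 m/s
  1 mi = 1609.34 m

65.91 mi

522.8 ft/s × 0.3048 = 159.349 m/s
0.1849 h × 3600 = 665.64 s
d = v × t = 159.349 m/s × 665.64 s = 106069 m
106069 m ÷ (1609.34 m/mi) = 65.9084 mi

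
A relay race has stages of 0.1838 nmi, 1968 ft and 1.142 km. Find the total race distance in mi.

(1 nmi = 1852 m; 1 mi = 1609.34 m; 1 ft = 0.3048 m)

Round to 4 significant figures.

0.1838 nmi × 1852 → 340.398 m
1968 ft × 0.3048 → 599.846 m
1.142 km × 1000 → 1142 m
Sum: 340.398 + 599.846 + 1142 = 2082.24 m
In mi: 2082.24 / 1609.34 = 1.29385 mi

1.294 mi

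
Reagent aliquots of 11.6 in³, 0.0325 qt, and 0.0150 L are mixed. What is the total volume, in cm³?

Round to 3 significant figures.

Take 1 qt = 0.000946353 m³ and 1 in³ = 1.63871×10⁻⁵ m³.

236 cm³

11.6 in³ × 1.63871×10⁻⁵ = 1.9009×10⁻⁴ m³
0.0325 qt × 0.000946353 = 3.07565×10⁻⁵ m³
0.0150 L × 0.001 = 1.5×10⁻⁵ m³
Combined: 1.9009×10⁻⁴ + 3.07565×10⁻⁵ + 1.5×10⁻⁵ = 2.35846×10⁻⁴ m³
In cm³: 2.35846×10⁻⁴ / 10⁻⁶ = 235.846 cm³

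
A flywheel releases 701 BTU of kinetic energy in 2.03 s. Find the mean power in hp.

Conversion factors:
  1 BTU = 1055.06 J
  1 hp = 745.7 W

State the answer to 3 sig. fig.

489 hp

701 BTU × 1055.06 → 739597 J
P = E / t = 739597 J / 2.03 s = 364333 W
364333 W ÷ (745.7 W/hp) = 488.579 hp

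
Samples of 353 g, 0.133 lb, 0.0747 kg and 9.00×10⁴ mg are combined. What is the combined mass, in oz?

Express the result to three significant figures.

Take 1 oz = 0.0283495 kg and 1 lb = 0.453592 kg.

353 g × 0.001 → 0.353 kg
0.133 lb × 0.453592 → 0.0603277 kg
0.0747 kg (already kg)
9.00×10⁴ mg × 10⁻⁶ → 0.09 kg
Total: 0.353 + 0.0603277 + 0.0747 + 0.09 = 0.578028 kg
In oz: 0.578028 / 0.0283495 = 20.3894 oz

20.4 oz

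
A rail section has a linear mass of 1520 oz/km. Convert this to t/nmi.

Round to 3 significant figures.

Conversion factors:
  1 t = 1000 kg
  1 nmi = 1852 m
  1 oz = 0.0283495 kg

1520 oz/km × 0.0283495 kg/oz ÷ 1000 m/km = 0.0430912 kg/m
0.0430912 kg/m ÷ 1000 kg/t × 1852 m/nmi = 0.0798049 t/nmi

0.0798 t/nmi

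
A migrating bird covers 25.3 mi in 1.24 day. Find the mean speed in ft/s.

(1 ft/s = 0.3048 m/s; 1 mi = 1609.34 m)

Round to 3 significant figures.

1.25 ft/s

25.3 mi × 1609.34 = 40716.3 m
1.24 day × 86400 = 107136 s
v = d / t = 40716.3 m / 107136 s = 0.380043 m/s
0.380043 m/s ÷ (0.3048 m/s/ft/s) = 1.24686 ft/s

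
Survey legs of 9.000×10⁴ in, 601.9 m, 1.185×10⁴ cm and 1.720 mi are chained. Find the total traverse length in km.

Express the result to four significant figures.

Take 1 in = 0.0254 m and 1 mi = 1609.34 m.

9.000×10⁴ in × 0.0254 = 2286 m
601.9 m (already m)
1.185×10⁴ cm × 0.01 = 118.5 m
1.720 mi × 1609.34 = 2768.06 m
Combined: 2286 + 601.9 + 118.5 + 2768.06 = 5774.46 m
In km: 5774.46 / 1000 = 5.77446 km

5.774 km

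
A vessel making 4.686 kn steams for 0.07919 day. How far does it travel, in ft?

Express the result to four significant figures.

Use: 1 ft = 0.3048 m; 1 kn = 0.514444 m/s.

4.686 kn × 0.514444 → 2.41068 m/s
0.07919 day × 86400 → 6842.02 s
d = v × t = 2.41068 m/s × 6842.02 s = 16493.9 m
16493.9 m ÷ (0.3048 m/ft) = 54113.8 ft

5.411×10⁴ ft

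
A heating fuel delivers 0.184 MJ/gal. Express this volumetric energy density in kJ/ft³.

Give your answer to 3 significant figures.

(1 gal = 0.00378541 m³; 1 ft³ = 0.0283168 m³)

0.184 MJ/gal × 1000000 J/MJ ÷ 0.00378541 m³/gal = 4.86077×10⁷ J/m³
4.86077×10⁷ J/m³ ÷ 1000 J/kJ × 0.0283168 m³/ft³ = 1376.41 kJ/ft³

1380 kJ/ft³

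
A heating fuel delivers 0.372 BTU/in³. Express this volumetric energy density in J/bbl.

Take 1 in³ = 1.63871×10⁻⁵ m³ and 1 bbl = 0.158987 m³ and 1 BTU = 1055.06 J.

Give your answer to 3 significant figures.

3.81×10⁶ J/bbl

0.372 BTU/in³ × 1055.06 J/BTU ÷ 1.63871×10⁻⁵ m³/in³ = 2.39507×10⁷ J/m³
2.39507×10⁷ J/m³ × 0.158987 m³/bbl = 3.80785×10⁶ J/bbl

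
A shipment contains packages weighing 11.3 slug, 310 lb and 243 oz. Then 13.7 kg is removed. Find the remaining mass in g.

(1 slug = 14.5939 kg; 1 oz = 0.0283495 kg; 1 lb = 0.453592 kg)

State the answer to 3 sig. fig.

2.99×10⁵ g

11.3 slug × 14.5939 = 164.911 kg
310 lb × 0.453592 = 140.614 kg
243 oz × 0.0283495 = 6.88893 kg
13.7 kg (already kg)
Sum: 164.911 + 140.614 + 6.88893 − 13.7 = 298.714 kg
In g: 298.714 / 0.001 = 298714 g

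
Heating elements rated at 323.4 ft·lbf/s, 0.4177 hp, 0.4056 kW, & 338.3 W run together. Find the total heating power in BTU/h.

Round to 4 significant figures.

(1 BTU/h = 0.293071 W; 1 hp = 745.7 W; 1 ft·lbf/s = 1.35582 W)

5097 BTU/h

323.4 ft·lbf/s × 1.35582 = 438.472 W
0.4177 hp × 745.7 = 311.479 W
0.4056 kW × 1000 = 405.6 W
338.3 W (already W)
Total: 438.472 + 311.479 + 405.6 + 338.3 = 1493.85 W
In BTU/h: 1493.85 / 0.293071 = 5097.23 BTU/h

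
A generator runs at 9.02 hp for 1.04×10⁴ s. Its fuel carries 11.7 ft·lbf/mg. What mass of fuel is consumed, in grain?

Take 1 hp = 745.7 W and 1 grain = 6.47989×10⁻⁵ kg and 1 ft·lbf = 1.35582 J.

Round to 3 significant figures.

9.02 hp → 6726.21 W
E = P × t = 6726.21 × 10400 = 6.99526×10⁷ J
11.7 ft·lbf/mg → 1.58631×10⁷ J/kg
m = E / e_s = 6.99526×10⁷ / 1.58631×10⁷ = 4.40977 kg
In grain: 4.40977 / 6.47989×10⁻⁵ = 68053.2 grain

6.81×10⁴ grain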